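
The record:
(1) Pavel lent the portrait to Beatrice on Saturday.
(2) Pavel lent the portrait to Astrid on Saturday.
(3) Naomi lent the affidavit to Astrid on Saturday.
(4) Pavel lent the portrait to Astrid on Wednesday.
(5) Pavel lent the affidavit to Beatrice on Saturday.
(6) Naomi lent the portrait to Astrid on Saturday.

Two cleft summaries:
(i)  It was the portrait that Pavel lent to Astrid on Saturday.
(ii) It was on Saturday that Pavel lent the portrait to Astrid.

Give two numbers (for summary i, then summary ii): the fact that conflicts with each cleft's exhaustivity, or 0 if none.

0, 4

Summary (i) focuses "the portrait" (the thing); background Pavel as agent and Astrid as recipient and on Saturday as setting. No fact matches that background with a different thing, so 0.
Summary (ii) focuses "on Saturday" (the setting); background Pavel as agent and the portrait as thing and Astrid as recipient. Fact (4) matches that background with setting = on Wednesday — refutes (ii).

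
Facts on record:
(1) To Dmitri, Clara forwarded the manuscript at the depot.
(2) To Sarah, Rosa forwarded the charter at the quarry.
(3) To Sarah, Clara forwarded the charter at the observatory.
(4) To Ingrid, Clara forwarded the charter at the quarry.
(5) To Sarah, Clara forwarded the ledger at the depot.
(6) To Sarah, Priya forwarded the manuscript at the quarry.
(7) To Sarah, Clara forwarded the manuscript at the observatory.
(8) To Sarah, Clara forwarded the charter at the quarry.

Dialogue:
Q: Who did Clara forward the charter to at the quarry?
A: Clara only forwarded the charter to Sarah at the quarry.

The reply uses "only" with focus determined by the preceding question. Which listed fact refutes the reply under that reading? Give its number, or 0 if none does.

4

Answering "Who did ... to ...?" puts focus on the recipient — here, "Sarah".
So "only" ranges over recipients; the rest (agent = Clara, thing = the charter, setting = at the quarry) is presupposed.
Fact (4) shares the background with a different recipient (Ingrid) — counterexample.
(Fact (3) would refute a reading with focus on the setting — but that is not what the question asks.)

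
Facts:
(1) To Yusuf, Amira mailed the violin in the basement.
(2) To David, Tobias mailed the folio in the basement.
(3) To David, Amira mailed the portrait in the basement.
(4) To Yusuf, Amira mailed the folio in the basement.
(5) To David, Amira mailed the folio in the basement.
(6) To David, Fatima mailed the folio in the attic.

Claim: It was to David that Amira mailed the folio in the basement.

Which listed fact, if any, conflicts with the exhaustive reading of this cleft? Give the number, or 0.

4

Focus of the cleft: "David" (the recipient). Presupposed background: same agent, thing, setting (Amira / the folio / in the basement).
The exhaustive reading says no other recipient fits that background.
Fact (4) shares the background but with recipient = Yusuf; exhaustivity is violated.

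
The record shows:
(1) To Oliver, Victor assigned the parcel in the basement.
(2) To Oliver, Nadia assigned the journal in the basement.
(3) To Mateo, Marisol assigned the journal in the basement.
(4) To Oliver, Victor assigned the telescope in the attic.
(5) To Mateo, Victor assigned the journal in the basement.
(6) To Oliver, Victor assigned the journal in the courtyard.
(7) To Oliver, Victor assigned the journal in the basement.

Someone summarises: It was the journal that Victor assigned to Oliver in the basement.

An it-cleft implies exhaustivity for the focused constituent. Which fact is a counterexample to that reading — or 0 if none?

Focus of the cleft: "the journal" (the thing). Presupposed background: agent = Victor, recipient = Oliver, setting = in the basement.
The exhaustive reading says no other thing fits that background.
But fact (1) also has agent = Victor, recipient = Oliver, setting = in the basement, with thing = the parcel — so the exhaustive reading fails.

1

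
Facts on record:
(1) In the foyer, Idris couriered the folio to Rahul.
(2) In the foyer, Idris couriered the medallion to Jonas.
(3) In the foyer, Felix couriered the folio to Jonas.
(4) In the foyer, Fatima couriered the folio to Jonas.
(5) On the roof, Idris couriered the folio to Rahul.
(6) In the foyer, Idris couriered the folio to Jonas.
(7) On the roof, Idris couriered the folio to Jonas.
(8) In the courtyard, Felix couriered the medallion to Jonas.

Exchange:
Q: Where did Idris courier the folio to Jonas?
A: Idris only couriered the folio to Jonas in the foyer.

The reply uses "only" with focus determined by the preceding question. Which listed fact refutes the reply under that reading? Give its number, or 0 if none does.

7

Answering "Where did ...?" puts focus on the setting — here, "in the foyer".
So "only" ranges over settings; the rest (same agent, thing, recipient (Idris / the folio / Jonas)) is presupposed.
Fact (7) keeps same agent, thing, recipient (Idris / the folio / Jonas) but has setting = on the roof; that refutes the reply.
(Fact (1) would refute a reading with focus on the recipient — but that is not what the question asks.)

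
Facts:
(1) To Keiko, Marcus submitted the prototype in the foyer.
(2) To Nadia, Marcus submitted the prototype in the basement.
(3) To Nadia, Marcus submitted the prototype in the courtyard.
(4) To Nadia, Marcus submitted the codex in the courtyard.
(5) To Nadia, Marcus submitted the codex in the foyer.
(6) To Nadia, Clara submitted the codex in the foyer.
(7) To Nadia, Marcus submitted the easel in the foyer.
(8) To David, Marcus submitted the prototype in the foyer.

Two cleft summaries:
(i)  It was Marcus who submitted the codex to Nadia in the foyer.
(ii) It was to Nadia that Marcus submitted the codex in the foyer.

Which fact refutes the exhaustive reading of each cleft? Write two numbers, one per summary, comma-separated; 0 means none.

6, 0

Summary (i) focuses "Marcus" (the agent); background same thing, recipient, setting (the codex / Nadia / in the foyer). Fact (6) matches that background with agent = Clara — refutes (i).
Summary (ii) focuses "Nadia" (the recipient); background same agent, thing, setting (Marcus / the codex / in the foyer). No fact matches that background with a different recipient, so 0.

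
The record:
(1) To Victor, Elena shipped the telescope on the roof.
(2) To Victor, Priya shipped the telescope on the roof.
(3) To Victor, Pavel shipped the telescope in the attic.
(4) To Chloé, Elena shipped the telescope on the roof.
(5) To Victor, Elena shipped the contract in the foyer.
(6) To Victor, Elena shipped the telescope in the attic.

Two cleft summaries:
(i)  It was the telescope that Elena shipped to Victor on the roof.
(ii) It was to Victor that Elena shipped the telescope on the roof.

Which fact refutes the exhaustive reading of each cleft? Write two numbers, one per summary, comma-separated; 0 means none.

0, 4

(i): focus "the telescope". No fact shares same agent, recipient, setting (Elena / Victor / on the roof) with a different thing. 0.
(ii): focus "Victor". Looking for same agent, thing, setting (Elena / the telescope / on the roof) with some other recipient — fact (4) has Chloé there. Refuted.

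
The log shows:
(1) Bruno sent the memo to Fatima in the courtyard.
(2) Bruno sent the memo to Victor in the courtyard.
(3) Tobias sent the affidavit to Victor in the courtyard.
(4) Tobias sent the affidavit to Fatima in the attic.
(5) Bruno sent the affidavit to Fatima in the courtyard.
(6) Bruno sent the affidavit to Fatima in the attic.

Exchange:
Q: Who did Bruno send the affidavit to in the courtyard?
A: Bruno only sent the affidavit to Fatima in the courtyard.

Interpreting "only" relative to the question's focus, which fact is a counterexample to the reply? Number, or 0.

The question "Who did ... to ...?" targets the recipient, so in the reply the focus falls on "Fatima".
So "only" ranges over recipients; the rest (same agent, thing, setting (Bruno / the affidavit / in the courtyard)) is presupposed.
No listed fact shares that background with another recipient. Nothing contradicts the reply.
(Fact (1) would refute a reading with focus on the thing — but that is not what the question asks.)

0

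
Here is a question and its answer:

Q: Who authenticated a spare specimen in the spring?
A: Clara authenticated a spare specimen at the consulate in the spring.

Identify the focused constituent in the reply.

The wh-word "who" asks about the subject (agent).
In the answer, "a spare specimen" and "in the spring" are given — repeated from the question.
"at the consulate" is also new, but it specifies the location, which is not what the question asks about — so it is not the focus.
The constituent filling the subject (agent) gap is "Clara"; that is the focus.

Clara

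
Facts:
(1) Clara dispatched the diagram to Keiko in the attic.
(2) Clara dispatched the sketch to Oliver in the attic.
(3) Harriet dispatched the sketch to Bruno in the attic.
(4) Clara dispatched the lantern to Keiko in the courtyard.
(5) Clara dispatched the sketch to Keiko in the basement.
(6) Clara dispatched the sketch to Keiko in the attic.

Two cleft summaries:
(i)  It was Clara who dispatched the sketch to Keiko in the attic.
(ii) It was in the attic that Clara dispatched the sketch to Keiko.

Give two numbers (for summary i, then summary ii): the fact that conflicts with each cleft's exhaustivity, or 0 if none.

Summary (i) focuses "Clara" (the agent); background same thing, recipient, setting (the sketch / Keiko / in the attic). No fact matches that background with a different agent, so 0.
Summary (ii) focuses "in the attic" (the setting); background same agent, thing, recipient (Clara / the sketch / Keiko). Fact (5) matches that background with setting = in the basement — refutes (ii).

0, 5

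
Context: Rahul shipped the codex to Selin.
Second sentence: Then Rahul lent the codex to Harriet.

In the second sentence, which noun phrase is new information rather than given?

"Rahul" and "the codex" in the second sentence are given — already mentioned in the context.
"Harriet" has no antecedent in the context; it is discourse-new.

Harriet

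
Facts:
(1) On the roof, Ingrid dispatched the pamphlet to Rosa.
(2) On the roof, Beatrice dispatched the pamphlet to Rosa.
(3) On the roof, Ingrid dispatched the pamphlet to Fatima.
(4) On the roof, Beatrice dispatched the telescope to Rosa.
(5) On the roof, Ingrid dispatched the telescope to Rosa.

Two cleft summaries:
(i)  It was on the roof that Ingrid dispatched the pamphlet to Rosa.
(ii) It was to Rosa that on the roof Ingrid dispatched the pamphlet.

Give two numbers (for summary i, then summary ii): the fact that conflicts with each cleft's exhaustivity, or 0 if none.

Summary (i) focuses "on the roof" (the setting); background Ingrid as agent and the pamphlet as thing and Rosa as recipient. No fact matches that background with a different setting, so 0.
Summary (ii) focuses "Rosa" (the recipient); background Ingrid as agent and the pamphlet as thing and on the roof as setting. Fact (3) matches that background with recipient = Fatima — refutes (ii).

0, 3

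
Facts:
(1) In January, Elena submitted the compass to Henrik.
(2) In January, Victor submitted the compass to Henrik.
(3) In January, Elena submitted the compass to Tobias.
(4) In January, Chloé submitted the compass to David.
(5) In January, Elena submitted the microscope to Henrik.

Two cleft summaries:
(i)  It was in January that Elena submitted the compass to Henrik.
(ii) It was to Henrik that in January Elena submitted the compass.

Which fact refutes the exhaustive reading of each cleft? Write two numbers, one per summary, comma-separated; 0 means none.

0, 3

(i): focus "in January". No fact shares Elena as agent and the compass as thing and Henrik as recipient with a different setting. 0.
(ii): focus "Henrik". Looking for Elena as agent and the compass as thing and in January as setting with some other recipient — fact (3) has Tobias there. Refuted.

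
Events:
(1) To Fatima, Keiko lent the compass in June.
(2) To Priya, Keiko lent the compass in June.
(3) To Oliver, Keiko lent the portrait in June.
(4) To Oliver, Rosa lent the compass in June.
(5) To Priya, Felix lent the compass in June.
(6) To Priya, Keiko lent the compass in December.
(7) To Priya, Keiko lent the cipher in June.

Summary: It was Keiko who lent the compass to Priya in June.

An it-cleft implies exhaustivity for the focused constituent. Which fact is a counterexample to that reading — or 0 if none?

Focus of the cleft: "Keiko" (the agent). Presupposed background: the compass as thing and Priya as recipient and in June as setting.
The exhaustive reading says no other agent fits that background.
But fact (5) also has the compass as thing and Priya as recipient and in June as setting, with agent = Felix — so the exhaustive reading fails.

5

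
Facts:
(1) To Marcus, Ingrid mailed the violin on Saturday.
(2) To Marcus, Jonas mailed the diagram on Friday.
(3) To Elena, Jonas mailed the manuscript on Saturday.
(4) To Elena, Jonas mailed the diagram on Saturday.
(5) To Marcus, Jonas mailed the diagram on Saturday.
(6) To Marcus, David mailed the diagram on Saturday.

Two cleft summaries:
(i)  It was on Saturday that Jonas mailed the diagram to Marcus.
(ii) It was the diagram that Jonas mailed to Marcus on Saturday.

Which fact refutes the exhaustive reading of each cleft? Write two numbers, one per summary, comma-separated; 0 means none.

Summary (i) focuses "on Saturday" (the setting); background agent = Jonas, thing = the diagram, recipient = Marcus. Fact (2) matches that background with setting = on Friday — refutes (i).
Summary (ii) focuses "the diagram" (the thing); background agent = Jonas, recipient = Marcus, setting = on Saturday. No fact matches that background with a different thing, so 0.

2, 0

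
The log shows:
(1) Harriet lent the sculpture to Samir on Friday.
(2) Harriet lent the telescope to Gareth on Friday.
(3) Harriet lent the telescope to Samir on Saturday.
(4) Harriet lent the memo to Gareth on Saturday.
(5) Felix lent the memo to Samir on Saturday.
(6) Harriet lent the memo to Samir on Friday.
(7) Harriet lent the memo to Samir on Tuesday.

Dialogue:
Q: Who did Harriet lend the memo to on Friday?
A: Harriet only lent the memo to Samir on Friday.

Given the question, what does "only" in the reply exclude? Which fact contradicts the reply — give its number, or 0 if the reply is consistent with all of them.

The question "Who did ... to ...?" targets the recipient, so in the reply the focus falls on "Samir".
So "only" ranges over recipients; the rest (agent = Harriet, thing = the memo, setting = on Friday) is presupposed.
No fact keeps agent = Harriet, thing = the memo, setting = on Friday while changing the recipient; every other fact differs on something backgrounded. The reply stands.
(Fact (7) would refute a reading with focus on the setting — but that is not what the question asks.)

0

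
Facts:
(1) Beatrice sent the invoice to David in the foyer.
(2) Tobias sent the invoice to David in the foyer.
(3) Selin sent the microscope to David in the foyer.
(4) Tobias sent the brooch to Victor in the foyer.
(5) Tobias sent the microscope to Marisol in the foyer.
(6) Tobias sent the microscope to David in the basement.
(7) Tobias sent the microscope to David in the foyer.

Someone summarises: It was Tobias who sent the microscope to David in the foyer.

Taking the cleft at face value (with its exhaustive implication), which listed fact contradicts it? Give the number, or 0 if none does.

3

The cleft puts "Tobias" in focus and presupposes the open proposition with same thing, recipient, setting (the microscope / David / in the foyer).
The exhaustive reading says no other agent fits that background.
But fact (3) also has same thing, recipient, setting (the microscope / David / in the foyer), with agent = Selin — so the exhaustive reading fails.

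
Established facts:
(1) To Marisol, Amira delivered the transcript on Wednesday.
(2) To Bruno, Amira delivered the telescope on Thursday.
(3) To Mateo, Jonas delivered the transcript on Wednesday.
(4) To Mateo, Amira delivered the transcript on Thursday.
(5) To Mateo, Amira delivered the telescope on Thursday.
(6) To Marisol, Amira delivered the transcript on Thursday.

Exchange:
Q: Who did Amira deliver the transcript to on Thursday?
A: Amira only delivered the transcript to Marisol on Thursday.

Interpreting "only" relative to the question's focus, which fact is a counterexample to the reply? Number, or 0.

4

Answering "Who did ... to ...?" puts focus on the recipient — here, "Marisol".
"Only" then excludes alternative recipients while the background — agent = Amira, thing = the transcript, setting = on Thursday — is held fixed.
Fact (4) keeps agent = Amira, thing = the transcript, setting = on Thursday but has recipient = Mateo; that refutes the reply.
(Fact (1) would refute a reading with focus on the setting — but that is not what the question asks.)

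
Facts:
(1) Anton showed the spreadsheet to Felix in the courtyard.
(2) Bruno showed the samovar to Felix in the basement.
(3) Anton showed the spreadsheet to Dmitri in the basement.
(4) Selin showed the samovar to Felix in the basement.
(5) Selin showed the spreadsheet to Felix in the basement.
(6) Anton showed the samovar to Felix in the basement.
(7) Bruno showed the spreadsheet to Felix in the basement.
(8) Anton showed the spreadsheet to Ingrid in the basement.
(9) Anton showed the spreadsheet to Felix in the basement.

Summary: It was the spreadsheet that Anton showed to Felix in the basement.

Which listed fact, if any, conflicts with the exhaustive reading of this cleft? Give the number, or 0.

The cleft puts "the spreadsheet" in focus and presupposes the open proposition with Anton as agent and Felix as recipient and in the basement as setting.
The exhaustive reading says no other thing fits that background.
But fact (6) also has Anton as agent and Felix as recipient and in the basement as setting, with thing = the samovar — so the exhaustive reading fails.

6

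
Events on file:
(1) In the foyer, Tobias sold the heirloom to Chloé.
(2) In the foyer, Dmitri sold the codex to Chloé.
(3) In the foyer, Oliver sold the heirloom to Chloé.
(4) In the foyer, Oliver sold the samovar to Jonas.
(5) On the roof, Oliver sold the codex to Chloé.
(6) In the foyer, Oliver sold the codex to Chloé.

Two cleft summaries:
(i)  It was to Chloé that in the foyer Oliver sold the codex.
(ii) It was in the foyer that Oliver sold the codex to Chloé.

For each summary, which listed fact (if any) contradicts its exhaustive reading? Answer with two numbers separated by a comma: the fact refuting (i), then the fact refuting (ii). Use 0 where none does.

0, 5

Summary (i) focuses "Chloé" (the recipient); background Oliver as agent and the codex as thing and in the foyer as setting. No fact matches that background with a different recipient, so 0.
Summary (ii) focuses "in the foyer" (the setting); background Oliver as agent and the codex as thing and Chloé as recipient. Fact (5) matches that background with setting = on the roof — refutes (ii).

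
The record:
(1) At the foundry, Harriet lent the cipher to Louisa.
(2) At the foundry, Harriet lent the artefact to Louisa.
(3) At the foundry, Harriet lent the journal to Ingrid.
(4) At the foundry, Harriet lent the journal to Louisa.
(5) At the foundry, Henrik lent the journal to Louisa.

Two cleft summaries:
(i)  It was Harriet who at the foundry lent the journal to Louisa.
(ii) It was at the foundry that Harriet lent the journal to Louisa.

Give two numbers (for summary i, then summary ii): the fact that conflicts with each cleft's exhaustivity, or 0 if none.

(i): focus "Harriet". Looking for thing = the journal, recipient = Louisa, setting = at the foundry with some other agent — fact (5) has Henrik there. Refuted.
(ii): focus "at the foundry". No fact shares agent = Harriet, thing = the journal, recipient = Louisa with a different setting. 0.

5, 0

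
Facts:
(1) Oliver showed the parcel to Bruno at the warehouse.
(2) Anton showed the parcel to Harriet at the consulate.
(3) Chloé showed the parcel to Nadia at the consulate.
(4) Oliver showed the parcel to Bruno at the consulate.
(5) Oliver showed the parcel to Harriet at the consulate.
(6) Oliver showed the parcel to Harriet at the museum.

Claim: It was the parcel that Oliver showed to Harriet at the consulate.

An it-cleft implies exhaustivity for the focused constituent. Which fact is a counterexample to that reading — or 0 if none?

0

Focus of the cleft: "the parcel" (the thing). Presupposed background: agent = Oliver, recipient = Harriet, setting = at the consulate.
Exhaustivity: the parcel is the only thing satisfying that background.
Every other fact differs from the presupposition on some backgrounded slot, so none challenges the exhaustivity.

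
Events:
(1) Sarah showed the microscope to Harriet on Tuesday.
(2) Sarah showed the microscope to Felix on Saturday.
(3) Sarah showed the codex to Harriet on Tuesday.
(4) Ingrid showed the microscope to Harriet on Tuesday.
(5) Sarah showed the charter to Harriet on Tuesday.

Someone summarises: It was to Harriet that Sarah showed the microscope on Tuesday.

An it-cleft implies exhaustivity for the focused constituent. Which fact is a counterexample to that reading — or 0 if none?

Focus of the cleft: "Harriet" (the recipient). Presupposed background: agent = Sarah, thing = the microscope, setting = on Tuesday.
Exhaustivity: Harriet is the only recipient satisfying that background.
No listed fact matches the background with a different recipient. Exhaustivity holds.

0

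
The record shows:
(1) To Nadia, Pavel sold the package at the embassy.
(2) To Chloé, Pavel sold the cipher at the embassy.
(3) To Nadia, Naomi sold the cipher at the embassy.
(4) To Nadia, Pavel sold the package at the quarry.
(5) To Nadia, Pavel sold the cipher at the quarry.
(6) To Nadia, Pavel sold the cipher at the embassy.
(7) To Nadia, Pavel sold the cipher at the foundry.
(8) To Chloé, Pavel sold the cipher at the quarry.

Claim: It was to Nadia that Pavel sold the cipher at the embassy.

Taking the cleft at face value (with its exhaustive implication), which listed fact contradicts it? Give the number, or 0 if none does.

2

The cleft puts "Nadia" in focus and presupposes the open proposition with agent = Pavel, thing = the cipher, setting = at the embassy.
Exhaustivity: Nadia is the only recipient satisfying that background.
But fact (2) also has agent = Pavel, thing = the cipher, setting = at the embassy, with recipient = Chloé — so the exhaustive reading fails.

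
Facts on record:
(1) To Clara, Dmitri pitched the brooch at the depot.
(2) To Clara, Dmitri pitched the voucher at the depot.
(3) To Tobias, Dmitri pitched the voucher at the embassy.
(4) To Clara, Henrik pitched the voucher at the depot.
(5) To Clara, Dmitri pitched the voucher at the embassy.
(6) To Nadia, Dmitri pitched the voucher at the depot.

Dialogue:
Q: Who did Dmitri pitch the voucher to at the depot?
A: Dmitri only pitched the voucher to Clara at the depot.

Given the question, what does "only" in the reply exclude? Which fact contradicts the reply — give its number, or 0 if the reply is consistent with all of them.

6

The question "Who did ... to ...?" targets the recipient, so in the reply the focus falls on "Clara".
So "only" ranges over recipients; the rest (agent = Dmitri, thing = the voucher, setting = at the depot) is presupposed.
Fact (6) shares the background with a different recipient (Nadia) — counterexample.
(Fact (5) would refute a reading with focus on the setting — but that is not what the question asks.)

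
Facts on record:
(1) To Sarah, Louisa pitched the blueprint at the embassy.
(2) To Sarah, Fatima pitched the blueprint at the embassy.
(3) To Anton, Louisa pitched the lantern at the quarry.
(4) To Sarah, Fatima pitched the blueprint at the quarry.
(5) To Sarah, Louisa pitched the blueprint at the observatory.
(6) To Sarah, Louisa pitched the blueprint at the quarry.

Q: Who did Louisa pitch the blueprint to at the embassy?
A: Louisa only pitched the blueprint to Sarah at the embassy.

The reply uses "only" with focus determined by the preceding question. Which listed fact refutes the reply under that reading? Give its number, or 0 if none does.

0

The question "Who did ... to ...?" targets the recipient, so in the reply the focus falls on "Sarah".
"Only" then excludes alternative recipients while the background — Louisa as agent and the blueprint as thing and at the embassy as setting — is held fixed.
No fact keeps Louisa as agent and the blueprint as thing and at the embassy as setting while changing the recipient; every other fact differs on something backgrounded. The reply stands.
(Fact (5) would refute a reading with focus on the setting — but that is not what the question asks.)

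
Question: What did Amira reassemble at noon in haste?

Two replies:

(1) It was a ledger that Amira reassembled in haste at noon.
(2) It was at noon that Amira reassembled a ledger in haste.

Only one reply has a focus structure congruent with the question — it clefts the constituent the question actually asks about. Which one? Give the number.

The question word "what" targets the direct object.
Option (1) clefts "a ledger" — that matches what the question asks about.
Option (2) clefts "at noon" — the time, not what was asked.
So the congruent reply is (1).

1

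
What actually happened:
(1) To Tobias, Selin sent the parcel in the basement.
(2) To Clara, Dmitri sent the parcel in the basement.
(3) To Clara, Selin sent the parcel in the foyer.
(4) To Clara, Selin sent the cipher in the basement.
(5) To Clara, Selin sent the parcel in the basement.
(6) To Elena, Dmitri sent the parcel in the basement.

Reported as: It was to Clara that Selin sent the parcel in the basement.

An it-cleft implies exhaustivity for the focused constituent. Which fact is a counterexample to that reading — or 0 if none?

The cleft puts "Clara" in focus and presupposes the open proposition with agent = Selin, thing = the parcel, setting = in the basement.
The exhaustive reading says no other recipient fits that background.
But fact (1) also has agent = Selin, thing = the parcel, setting = in the basement, with recipient = Tobias — so the exhaustive reading fails.

1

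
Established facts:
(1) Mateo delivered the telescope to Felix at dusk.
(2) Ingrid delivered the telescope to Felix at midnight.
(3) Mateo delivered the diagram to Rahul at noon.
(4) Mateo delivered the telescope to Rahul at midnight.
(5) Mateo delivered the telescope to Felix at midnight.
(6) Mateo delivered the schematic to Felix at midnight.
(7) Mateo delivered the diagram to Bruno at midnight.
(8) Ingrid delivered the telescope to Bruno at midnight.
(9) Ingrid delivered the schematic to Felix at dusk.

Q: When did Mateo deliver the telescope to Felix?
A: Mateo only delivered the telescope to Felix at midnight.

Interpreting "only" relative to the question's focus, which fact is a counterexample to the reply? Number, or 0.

The question "When did ...?" targets the setting, so in the reply the focus falls on "at midnight".
"Only" then excludes alternative settings while the background — Mateo as agent and the telescope as thing and Felix as recipient — is held fixed.
Fact (1) keeps Mateo as agent and the telescope as thing and Felix as recipient but has setting = at dusk; that refutes the reply.
(Fact (6) would refute a reading with focus on the thing — but that is not what the question asks.)

1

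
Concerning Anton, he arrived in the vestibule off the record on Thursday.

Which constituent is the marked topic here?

Anton

The construction explicitly marks "Anton" as what the sentence is about — the topic.
The remainder of the clause is the comment (what is said about the topic).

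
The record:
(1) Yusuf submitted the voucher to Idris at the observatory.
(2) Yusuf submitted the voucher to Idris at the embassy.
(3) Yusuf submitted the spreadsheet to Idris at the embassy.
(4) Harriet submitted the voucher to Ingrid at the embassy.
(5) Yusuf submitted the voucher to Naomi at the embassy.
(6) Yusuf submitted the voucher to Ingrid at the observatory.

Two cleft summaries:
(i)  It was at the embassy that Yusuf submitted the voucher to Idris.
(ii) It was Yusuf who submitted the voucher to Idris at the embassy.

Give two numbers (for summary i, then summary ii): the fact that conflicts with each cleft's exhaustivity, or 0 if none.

1, 0

Summary (i) focuses "at the embassy" (the setting); background agent = Yusuf, thing = the voucher, recipient = Idris. Fact (1) matches that background with setting = at the observatory — refutes (i).
Summary (ii) focuses "Yusuf" (the agent); background thing = the voucher, recipient = Idris, setting = at the embassy. No fact matches that background with a different agent, so 0.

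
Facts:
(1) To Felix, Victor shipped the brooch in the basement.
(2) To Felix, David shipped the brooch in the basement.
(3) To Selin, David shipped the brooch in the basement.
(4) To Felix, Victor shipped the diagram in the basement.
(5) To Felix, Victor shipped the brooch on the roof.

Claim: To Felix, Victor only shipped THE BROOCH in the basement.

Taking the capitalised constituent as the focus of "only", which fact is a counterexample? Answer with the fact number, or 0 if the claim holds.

4

The capitals mark "the brooch" as focus. So "only" rules out other things, with the rest (Victor as agent and Felix as recipient and in the basement as setting) as background.
Fact (4) shares the background but differs in thing (the diagram) — a counterexample.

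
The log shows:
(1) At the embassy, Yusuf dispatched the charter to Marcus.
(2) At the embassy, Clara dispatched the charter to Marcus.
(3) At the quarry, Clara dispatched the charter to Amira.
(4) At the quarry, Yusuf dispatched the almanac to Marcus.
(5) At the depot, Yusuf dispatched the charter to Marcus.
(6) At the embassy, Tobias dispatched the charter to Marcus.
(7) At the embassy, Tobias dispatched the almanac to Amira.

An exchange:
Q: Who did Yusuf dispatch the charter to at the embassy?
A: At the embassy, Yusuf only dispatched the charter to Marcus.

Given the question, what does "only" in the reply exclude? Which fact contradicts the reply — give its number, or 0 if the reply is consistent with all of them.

Answering "Who did ... to ...?" puts focus on the recipient — here, "Marcus".
So "only" ranges over recipients; the rest (agent = Yusuf, thing = the charter, setting = at the embassy) is presupposed.
No listed fact shares that background with another recipient. Nothing contradicts the reply.
(Fact (5) would refute a reading with focus on the setting — but that is not what the question asks.)

0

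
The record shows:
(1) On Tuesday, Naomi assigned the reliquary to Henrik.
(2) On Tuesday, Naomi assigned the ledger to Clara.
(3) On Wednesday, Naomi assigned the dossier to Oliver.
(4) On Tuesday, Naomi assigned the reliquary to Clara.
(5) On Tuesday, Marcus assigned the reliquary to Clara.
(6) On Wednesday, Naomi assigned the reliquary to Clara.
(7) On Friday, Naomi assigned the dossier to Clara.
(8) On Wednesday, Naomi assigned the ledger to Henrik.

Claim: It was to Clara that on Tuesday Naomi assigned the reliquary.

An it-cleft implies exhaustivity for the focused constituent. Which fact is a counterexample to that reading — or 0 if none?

The cleft puts "Clara" in focus and presupposes the open proposition with Naomi as agent and the reliquary as thing and on Tuesday as setting.
The exhaustive reading says no other recipient fits that background.
But fact (1) also has Naomi as agent and the reliquary as thing and on Tuesday as setting, with recipient = Henrik — so the exhaustive reading fails.

1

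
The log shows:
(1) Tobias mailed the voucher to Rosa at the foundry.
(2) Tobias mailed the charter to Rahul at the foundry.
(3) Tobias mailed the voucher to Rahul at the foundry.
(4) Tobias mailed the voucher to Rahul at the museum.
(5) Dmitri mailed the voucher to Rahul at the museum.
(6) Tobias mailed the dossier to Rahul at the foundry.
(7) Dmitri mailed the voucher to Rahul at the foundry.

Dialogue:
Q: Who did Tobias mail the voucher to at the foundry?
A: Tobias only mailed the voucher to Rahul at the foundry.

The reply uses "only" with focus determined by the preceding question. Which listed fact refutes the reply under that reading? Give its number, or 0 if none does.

1

The question "Who did ... to ...?" targets the recipient, so in the reply the focus falls on "Rahul".
"Only" then excludes alternative recipients while the background — agent = Tobias, thing = the voucher, setting = at the foundry — is held fixed.
Fact (1) keeps agent = Tobias, thing = the voucher, setting = at the foundry but has recipient = Rosa; that refutes the reply.
(Fact (4) would refute a reading with focus on the setting — but that is not what the question asks.)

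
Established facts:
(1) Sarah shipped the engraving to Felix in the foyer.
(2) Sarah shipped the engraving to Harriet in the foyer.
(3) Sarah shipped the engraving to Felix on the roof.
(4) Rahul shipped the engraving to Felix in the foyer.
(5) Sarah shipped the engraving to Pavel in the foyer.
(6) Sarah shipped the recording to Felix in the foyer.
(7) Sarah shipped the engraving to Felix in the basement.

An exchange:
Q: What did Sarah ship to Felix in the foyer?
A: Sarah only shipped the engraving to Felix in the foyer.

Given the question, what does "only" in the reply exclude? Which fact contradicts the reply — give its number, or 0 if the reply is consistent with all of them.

The question "What did ...?" targets the thing, so in the reply the focus falls on "the engraving".
"Only" then excludes alternative things while the background — Sarah as agent and Felix as recipient and in the foyer as setting — is held fixed.
Fact (6) keeps Sarah as agent and Felix as recipient and in the foyer as setting but has thing = the recording; that refutes the reply.
(Fact (3) would refute a reading with focus on the setting — but that is not what the question asks.)

6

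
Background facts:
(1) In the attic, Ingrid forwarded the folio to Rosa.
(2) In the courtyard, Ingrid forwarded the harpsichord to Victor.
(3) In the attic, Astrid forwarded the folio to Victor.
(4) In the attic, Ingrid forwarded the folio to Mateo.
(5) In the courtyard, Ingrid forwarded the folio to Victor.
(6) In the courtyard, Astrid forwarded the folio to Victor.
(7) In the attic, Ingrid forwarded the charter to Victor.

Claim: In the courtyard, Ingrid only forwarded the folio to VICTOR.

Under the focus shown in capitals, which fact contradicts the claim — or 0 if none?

0

The capitals mark "Victor" as focus. So "only" rules out other recipients, with the rest (agent = Ingrid, thing = the folio, setting = in the courtyard) as background.
No fact matches agent = Ingrid, thing = the folio, setting = in the courtyard with a different recipient — every other fact differs on at least one backgrounded slot. So no fact refutes it.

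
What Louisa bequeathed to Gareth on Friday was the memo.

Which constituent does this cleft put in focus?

In a pseudo-cleft "What ... was X", the post-copular constituent X is the focus.
Here the focus is "the memo". The backgrounded (presupposed) material includes "Louisa", "to Gareth" and "on Friday".

the memo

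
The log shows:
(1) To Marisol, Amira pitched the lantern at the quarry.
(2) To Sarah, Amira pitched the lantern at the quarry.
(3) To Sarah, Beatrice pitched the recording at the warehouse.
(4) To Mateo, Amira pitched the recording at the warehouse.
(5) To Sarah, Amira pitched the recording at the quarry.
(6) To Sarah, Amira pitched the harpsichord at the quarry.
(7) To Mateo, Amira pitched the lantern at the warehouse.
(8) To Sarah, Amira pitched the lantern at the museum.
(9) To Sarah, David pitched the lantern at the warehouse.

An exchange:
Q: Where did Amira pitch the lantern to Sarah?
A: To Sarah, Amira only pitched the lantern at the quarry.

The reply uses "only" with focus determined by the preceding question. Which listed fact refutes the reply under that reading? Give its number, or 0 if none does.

Answering "Where did ...?" puts focus on the setting — here, "at the quarry".
So "only" ranges over settings; the rest (agent = Amira, thing = the lantern, recipient = Sarah) is presupposed.
Fact (8) shares the background with a different setting (at the museum) — counterexample.
(Fact (1) would refute a reading with focus on the recipient — but that is not what the question asks.)

8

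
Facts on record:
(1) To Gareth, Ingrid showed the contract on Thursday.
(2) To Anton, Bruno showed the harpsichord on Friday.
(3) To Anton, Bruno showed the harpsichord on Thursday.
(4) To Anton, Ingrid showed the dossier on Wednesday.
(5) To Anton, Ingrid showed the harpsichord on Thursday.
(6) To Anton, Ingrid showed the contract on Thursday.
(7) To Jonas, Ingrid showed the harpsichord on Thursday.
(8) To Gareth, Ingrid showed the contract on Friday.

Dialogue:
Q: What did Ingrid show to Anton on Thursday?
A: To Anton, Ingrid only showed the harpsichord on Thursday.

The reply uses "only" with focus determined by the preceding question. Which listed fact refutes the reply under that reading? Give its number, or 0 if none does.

6

The question "What did ...?" targets the thing, so in the reply the focus falls on "the harpsichord".
"Only" then excludes alternative things while the background — same agent, recipient, setting (Ingrid / Anton / on Thursday) — is held fixed.
Fact (6) shares the background with a different thing (the contract) — counterexample.
(Fact (7) would refute a reading with focus on the recipient — but that is not what the question asks.)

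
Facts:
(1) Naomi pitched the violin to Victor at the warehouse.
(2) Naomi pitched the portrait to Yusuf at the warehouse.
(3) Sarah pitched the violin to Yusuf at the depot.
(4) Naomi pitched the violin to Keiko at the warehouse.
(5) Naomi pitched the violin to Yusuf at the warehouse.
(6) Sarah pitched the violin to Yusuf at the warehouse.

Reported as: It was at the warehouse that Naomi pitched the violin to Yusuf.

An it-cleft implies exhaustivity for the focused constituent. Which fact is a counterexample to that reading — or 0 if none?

The cleft puts "at the warehouse" in focus and presupposes the open proposition with agent = Naomi, thing = the violin, recipient = Yusuf.
Exhaustivity: at the warehouse is the only setting satisfying that background.
Every other fact differs from the presupposition on some backgrounded slot, so none challenges the exhaustivity.

0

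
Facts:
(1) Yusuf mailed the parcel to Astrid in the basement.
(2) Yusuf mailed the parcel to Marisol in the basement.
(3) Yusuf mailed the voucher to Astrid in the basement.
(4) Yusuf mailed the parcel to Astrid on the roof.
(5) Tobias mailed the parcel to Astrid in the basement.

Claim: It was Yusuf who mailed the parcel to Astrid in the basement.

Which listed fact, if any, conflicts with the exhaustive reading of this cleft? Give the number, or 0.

5

The cleft puts "Yusuf" in focus and presupposes the open proposition with thing = the parcel, recipient = Astrid, setting = in the basement.
Exhaustivity: Yusuf is the only agent satisfying that background.
But fact (5) also has thing = the parcel, recipient = Astrid, setting = in the basement, with agent = Tobias — so the exhaustive reading fails.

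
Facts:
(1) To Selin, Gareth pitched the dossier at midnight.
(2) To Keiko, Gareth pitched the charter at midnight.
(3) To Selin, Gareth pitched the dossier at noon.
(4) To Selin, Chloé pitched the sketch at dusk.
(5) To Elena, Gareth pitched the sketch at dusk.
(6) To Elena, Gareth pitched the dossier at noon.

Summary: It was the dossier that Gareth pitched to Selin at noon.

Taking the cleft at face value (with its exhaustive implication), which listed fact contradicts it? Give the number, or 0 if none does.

0

The cleft puts "the dossier" in focus and presupposes the open proposition with same agent, recipient, setting (Gareth / Selin / at noon).
Exhaustivity: the dossier is the only thing satisfying that background.
No listed fact matches the background with a different thing. Exhaustivity holds.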